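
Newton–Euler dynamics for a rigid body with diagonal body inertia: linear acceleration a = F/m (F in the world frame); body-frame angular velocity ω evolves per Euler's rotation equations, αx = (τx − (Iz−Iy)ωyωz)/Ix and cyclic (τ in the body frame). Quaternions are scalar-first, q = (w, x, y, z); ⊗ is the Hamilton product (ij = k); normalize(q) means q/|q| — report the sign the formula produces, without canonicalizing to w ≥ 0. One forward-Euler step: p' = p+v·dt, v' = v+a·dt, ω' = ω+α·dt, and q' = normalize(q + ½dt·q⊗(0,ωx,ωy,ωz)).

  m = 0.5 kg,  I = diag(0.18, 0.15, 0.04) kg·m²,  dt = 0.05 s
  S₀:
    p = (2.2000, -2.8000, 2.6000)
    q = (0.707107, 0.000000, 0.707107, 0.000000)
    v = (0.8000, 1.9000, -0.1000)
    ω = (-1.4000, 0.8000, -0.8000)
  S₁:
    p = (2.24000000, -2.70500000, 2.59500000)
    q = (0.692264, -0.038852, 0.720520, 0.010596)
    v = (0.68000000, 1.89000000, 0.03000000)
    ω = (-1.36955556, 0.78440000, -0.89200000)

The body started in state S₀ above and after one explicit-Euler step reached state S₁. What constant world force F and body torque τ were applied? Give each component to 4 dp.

F = (-1.2000, -0.1000, 1.3000)
τ = (0.1800, 0.1100, -0.0400)

v₁ − v₀ = (-0.12000000, -0.01000000, 0.13000000)
F = m·Δv/dt = (-1.2000, -0.1000, 1.3000)
rate change Δω = (0.03044444, -0.01560000, -0.09200000)
I·α + gyro = (0.1800, 0.1100, -0.0400)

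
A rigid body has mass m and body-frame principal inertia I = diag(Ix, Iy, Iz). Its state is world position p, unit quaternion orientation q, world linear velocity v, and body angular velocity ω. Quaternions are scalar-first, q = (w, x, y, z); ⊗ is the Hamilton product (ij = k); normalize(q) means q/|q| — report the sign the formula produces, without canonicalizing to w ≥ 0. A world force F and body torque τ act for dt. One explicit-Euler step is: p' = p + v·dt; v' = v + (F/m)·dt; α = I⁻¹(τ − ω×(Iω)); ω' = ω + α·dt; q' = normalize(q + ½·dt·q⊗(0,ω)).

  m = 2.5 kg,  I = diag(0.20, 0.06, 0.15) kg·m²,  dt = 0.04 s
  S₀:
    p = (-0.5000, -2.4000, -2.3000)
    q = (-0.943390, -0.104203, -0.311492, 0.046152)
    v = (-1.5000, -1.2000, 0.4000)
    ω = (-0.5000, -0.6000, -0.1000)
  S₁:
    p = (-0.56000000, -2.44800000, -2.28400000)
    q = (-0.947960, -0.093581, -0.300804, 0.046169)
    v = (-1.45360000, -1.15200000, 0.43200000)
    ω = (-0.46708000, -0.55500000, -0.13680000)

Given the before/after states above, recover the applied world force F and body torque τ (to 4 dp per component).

F = (2.9000, 3.0000, 2.0000)
τ = (0.1700, 0.0700, -0.1800)

Δv = v₁−v₀ = (0.04640000, 0.04800000, 0.03200000)
m·(v₁−v₀)/dt = (2.9000, 3.0000, 2.0000)
Δω = ω₁−ω₀ = (0.03292000, 0.04500000, -0.03680000)
applied torque τ = (0.1700, 0.0700, -0.1800)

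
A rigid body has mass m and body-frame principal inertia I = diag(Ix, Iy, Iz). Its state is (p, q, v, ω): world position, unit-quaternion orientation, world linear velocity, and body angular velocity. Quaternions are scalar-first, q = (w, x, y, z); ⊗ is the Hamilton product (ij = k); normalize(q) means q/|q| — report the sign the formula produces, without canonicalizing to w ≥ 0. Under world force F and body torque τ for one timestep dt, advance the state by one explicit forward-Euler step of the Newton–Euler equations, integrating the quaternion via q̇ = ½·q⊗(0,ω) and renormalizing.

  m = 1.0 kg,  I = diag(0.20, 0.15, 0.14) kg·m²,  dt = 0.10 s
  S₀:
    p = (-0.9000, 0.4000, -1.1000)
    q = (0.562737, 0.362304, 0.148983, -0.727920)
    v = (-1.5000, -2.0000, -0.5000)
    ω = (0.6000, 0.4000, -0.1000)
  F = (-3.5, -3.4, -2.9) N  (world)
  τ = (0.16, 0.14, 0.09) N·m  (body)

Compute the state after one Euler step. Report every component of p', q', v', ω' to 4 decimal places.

p' = (-1.0500, 0.2000, -1.1500)
q' = (0.5449, 0.3927, 0.1401, -0.7275)
v' = (-1.8500, -2.3400, -0.7900)
ω' = (0.6798, 0.4957, -0.0271)

a = (-3.5000, -3.4000, -2.9000)
p' = p + v·dt = (-1.0500, 0.2000, -1.1500)
v + (F/m)dt = (-1.8500, -2.3400, -0.7900)
precession coupling ω×(Iω) = (0.0004, -0.0036, -0.0120)
angular accel α = (0.7980, 0.9573, 0.7286)
ω + α·dt = (0.6798, 0.4957, -0.0271)
2q̇ = q⊗(0,ω) = (-0.3497676, 0.6139119, -0.1754268, -0.0007419)
q + ½dt·q⊗(0,ω), renormalized = (0.5449, 0.3927, 0.1401, -0.7275)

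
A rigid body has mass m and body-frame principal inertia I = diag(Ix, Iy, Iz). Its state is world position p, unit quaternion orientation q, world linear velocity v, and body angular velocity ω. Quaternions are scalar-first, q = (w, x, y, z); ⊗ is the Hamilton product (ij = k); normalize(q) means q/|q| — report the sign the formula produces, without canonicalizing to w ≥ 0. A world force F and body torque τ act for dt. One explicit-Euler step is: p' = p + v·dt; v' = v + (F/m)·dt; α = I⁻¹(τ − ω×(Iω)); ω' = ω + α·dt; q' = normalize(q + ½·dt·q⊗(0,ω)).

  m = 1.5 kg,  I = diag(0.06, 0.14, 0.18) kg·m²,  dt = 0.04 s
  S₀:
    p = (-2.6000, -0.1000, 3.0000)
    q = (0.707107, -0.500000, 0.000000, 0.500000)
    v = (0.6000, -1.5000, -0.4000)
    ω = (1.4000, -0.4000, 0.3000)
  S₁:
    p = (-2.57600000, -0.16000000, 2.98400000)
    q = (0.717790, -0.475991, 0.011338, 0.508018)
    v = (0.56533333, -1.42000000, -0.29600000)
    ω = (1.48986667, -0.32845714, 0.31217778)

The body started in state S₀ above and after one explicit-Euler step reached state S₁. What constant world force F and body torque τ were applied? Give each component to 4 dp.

F = (-1.3000, 3.0000, 3.9000)
τ = (0.1300, 0.2000, 0.0100)

velocity change Δv = (-0.03466667, 0.08000000, 0.10400000)
m·(v₁−v₀)/dt = (-1.3000, 3.0000, 3.9000)
rate change Δω = (0.08986667, 0.07154286, 0.01217778)
gyro term ω₀×Iω₀ = (-0.0048, -0.0504, -0.0448)
applied torque τ = (0.1300, 0.2000, 0.0100)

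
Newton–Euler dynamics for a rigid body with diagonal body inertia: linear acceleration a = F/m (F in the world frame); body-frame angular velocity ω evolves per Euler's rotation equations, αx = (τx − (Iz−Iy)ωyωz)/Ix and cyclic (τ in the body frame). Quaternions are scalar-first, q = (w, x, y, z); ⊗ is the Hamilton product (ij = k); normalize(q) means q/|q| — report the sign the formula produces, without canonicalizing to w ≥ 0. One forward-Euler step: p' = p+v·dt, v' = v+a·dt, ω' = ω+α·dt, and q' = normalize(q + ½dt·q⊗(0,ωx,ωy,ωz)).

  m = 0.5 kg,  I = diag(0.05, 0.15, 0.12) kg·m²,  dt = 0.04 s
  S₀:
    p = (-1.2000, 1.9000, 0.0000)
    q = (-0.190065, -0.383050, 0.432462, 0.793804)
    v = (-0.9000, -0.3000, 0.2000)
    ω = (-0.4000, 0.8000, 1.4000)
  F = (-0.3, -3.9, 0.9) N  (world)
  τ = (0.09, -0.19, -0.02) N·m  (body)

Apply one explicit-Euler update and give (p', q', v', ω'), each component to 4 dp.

linear accel F/m = (-0.6000, -7.8000, 1.8000)
p + v·dt = (-1.2360, 1.8880, 0.0080)
new velocity v' = (-0.9240, -0.6120, 0.2720)
ω×(Iω) gyroscopic = (-0.0336, 0.0392, -0.0320)
α = I⁻¹(τ − ω×Iω) = (2.4720, -1.5280, 0.1000)
new body rate ω' = (-0.3011, 0.7389, 1.4040)
q⊗(0,ω) = (-1.6105152, 0.0464296, 0.0666964, -0.3995462)
q' = normalize(q + ½dt·q⊗(0,ω)) = (-0.2222, -0.3819, 0.4336, 0.7854)

p' = (-1.2360, 1.8880, 0.0080)
q' = (-0.2222, -0.3819, 0.4336, 0.7854)
v' = (-0.9240, -0.6120, 0.2720)
ω' = (-0.3011, 0.7389, 1.4040)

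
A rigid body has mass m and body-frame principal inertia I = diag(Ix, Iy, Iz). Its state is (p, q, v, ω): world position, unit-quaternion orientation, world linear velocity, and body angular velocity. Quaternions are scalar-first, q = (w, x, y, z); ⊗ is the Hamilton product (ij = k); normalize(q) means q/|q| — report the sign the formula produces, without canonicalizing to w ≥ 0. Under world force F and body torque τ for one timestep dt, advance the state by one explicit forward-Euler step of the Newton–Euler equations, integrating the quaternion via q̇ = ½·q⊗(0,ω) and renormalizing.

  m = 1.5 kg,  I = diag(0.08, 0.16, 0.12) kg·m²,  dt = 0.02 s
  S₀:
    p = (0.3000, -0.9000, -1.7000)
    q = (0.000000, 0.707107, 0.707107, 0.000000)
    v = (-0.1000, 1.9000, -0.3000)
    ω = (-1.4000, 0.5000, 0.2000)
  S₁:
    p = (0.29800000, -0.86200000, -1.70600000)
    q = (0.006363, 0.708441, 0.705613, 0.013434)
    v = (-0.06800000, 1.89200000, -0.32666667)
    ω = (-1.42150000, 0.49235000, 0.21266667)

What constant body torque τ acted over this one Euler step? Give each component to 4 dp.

Δω = ω₁−ω₀ = (-0.02150000, -0.00765000, 0.01266667)
precession coupling = (-0.0040, 0.0112, -0.0560)
applied torque τ = (-0.0900, -0.0500, 0.0200)

τ = (-0.0900, -0.0500, 0.0200)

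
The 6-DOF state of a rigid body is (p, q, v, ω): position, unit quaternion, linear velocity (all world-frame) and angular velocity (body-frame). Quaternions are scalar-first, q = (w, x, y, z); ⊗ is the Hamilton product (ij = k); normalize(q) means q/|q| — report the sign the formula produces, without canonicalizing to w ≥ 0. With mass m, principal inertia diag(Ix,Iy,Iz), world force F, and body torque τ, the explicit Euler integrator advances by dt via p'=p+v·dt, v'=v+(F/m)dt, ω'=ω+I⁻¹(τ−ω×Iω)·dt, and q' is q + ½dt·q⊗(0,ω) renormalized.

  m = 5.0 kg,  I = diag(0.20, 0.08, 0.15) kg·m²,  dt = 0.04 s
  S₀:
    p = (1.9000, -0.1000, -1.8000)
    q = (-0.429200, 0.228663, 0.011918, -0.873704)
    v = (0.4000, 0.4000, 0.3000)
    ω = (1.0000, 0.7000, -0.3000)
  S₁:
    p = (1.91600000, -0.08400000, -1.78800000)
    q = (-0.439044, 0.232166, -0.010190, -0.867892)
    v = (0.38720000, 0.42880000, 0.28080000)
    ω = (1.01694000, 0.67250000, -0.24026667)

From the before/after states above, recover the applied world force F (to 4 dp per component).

F = (-1.6000, 3.6000, -2.4000)

v₁ − v₀ = (-0.01280000, 0.02880000, -0.01920000)
applied force F = (-1.6000, 3.6000, -2.4000)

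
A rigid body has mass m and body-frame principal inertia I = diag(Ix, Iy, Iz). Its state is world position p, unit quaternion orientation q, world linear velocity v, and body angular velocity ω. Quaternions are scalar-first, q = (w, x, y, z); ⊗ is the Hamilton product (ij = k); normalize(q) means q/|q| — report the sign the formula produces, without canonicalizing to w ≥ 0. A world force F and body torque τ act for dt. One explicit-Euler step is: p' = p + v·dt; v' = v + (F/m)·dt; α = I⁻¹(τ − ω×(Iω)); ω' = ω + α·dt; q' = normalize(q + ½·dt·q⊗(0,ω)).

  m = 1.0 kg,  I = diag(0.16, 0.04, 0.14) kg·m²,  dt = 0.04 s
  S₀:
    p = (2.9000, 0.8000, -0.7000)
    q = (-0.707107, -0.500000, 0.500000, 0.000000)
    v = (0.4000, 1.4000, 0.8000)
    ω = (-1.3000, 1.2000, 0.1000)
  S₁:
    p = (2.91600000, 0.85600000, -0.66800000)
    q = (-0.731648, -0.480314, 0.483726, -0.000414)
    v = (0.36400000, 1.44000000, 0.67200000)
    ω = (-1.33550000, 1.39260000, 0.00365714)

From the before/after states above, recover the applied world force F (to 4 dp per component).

Δv = v₁−v₀ = (-0.03600000, 0.04000000, -0.12800000)
F = m·Δv/dt = (-0.9000, 1.0000, -3.2000)

F = (-0.9000, 1.0000, -3.2000)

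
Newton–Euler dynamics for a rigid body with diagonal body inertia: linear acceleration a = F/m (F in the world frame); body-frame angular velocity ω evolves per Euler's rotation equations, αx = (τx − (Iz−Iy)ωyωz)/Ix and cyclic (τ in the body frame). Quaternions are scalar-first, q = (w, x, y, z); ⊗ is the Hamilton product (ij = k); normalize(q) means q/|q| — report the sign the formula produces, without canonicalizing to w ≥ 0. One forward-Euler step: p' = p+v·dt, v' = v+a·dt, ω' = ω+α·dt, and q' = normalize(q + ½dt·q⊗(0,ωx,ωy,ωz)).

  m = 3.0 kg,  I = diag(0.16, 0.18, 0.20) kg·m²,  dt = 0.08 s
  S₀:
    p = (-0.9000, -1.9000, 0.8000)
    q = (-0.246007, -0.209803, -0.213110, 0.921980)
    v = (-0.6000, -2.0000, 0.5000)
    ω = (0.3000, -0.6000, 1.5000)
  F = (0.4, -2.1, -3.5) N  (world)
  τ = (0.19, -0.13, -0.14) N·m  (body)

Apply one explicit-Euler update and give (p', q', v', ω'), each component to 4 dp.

p' = (-0.9480, -2.0600, 0.8400)
q' = (-0.3033, -0.2030, -0.1832, 0.9128)
v' = (-0.5893, -2.0560, 0.4067)
ω' = (0.4040, -0.6498, 1.4454)

p + v·dt = (-0.9480, -2.0600, 0.8400)
new velocity v' = (-0.5893, -2.0560, 0.4067)
gyro term ω×Iω = (-0.0180, -0.0180, -0.0036)
α = I⁻¹(τ − ω×Iω) = (1.3000, -0.6222, -0.6820)
ω + α·dt = (0.4040, -0.6498, 1.4454)
Hamilton product q⊗(0,ω) = (-1.4478951, 0.1597209, 0.7389027, -0.1791957)
q + ½dt·q⊗(0,ω), renormalized = (-0.3033, -0.2030, -0.1832, 0.9128)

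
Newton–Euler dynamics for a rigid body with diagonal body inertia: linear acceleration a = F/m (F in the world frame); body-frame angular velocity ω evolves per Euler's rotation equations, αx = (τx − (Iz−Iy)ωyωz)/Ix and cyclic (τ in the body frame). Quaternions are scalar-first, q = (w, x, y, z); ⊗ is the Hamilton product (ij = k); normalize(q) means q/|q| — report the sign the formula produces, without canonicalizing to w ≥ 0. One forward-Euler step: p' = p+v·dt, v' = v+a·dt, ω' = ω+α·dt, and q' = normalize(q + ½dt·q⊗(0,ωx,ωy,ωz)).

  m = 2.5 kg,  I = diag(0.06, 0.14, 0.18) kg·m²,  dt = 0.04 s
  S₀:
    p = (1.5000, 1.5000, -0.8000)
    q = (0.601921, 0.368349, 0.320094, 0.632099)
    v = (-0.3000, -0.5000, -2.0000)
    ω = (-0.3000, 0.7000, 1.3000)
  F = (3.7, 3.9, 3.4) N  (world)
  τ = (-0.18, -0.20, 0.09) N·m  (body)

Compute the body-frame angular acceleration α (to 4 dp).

precession coupling ω×(Iω) = (0.0364, 0.0468, -0.0168)
angular accel α = (-3.6067, -1.7629, 0.5933)

α = (-3.6067, -1.7629, 0.5933)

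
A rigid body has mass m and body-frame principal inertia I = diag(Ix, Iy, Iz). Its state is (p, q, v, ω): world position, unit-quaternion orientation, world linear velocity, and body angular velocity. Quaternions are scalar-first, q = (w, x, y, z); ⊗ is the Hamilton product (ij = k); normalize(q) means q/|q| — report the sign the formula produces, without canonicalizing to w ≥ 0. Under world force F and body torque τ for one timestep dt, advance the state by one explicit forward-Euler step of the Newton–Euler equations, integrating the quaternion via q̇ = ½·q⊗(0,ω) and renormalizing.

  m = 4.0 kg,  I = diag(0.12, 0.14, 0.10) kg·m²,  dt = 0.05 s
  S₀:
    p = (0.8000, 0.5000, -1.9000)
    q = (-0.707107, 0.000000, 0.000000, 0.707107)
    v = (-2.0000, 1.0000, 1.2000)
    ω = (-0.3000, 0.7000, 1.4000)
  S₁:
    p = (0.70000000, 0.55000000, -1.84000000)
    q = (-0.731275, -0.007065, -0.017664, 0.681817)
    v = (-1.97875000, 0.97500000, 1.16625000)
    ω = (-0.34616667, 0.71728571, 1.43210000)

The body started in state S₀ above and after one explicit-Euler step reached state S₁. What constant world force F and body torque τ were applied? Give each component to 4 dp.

F = (1.7000, -2.0000, -2.7000)
τ = (-0.1500, 0.0400, 0.0600)

Δv = v₁−v₀ = (0.02125000, -0.02500000, -0.03375000)
F = m·Δv/dt = (1.7000, -2.0000, -2.7000)
ω₁ − ω₀ = (-0.04616667, 0.01728571, 0.03210000)
ω₀×(Iω₀) = (-0.0392, -0.0084, -0.0042)
applied torque τ = (-0.1500, 0.0400, 0.0600)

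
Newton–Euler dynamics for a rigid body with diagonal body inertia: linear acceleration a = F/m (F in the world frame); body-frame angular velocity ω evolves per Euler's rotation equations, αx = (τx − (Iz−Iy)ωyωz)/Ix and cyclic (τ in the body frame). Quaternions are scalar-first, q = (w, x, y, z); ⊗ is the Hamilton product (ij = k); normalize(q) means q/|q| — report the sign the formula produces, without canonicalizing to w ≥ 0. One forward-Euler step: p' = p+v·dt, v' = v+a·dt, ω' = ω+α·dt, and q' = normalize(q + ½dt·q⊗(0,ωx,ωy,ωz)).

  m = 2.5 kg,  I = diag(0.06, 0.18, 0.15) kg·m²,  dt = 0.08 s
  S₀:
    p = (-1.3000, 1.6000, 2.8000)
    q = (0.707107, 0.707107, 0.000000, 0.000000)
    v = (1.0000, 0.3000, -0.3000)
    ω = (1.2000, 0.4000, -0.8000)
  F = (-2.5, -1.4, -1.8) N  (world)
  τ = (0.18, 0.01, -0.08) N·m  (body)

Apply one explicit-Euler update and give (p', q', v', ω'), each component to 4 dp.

p' = (-1.2200, 1.6240, 2.7760)
q' = (0.6720, 0.7397, 0.0339, -0.0113)
v' = (0.9200, 0.2552, -0.3576)
ω' = (1.4272, 0.3660, -0.8734)

ω×(Iω) gyroscopic = (0.0096, 0.0864, 0.0576)
(τ − ω×Iω)/I = (2.8400, -0.4244, -0.9173)
ω' = ω + α·dt = (1.4272, 0.3660, -0.8734)
Hamilton product q⊗(0,ω) = (-0.8485284, 0.8485284, 0.8485284, -0.2828428)
updated quaternion q' = (0.6720, 0.7397, 0.0339, -0.0113)
a = (-1.0000, -0.5600, -0.7200)
p' = p + v·dt = (-1.2200, 1.6240, 2.7760)
v + (F/m)dt = (0.9200, 0.2552, -0.3576)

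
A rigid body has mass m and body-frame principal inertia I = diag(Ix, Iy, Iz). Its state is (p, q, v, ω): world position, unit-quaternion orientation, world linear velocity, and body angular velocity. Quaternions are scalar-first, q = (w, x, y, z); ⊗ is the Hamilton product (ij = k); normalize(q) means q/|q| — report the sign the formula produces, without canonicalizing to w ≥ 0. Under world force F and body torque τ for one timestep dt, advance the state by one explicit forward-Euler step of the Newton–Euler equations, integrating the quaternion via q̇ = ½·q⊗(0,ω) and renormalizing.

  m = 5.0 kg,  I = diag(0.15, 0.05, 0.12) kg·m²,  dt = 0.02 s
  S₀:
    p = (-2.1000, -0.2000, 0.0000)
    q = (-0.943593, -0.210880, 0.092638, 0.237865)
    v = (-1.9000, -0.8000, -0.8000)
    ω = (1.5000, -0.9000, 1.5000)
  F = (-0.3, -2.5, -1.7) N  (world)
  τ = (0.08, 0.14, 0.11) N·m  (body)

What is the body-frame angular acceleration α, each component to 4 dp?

α = (1.1633, 1.4500, -0.2083)

gyro term ω×Iω = (-0.0945, 0.0675, 0.1350)
(τ − ω×Iω)/I = (1.1633, 1.4500, -0.2083)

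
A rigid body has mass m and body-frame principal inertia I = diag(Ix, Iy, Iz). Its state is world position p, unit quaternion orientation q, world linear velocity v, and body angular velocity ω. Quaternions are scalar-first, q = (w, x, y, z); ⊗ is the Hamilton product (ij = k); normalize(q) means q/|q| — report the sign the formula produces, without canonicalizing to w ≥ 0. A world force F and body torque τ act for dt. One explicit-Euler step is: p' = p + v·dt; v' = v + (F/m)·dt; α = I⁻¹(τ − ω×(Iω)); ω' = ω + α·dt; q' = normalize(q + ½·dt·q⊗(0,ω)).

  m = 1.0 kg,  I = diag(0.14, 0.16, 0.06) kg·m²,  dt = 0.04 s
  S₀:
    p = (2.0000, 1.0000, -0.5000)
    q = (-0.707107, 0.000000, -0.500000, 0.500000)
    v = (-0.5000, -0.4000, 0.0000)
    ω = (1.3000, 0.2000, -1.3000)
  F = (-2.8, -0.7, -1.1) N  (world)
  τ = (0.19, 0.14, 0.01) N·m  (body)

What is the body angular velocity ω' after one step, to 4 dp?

ω×(Iω) gyroscopic = (0.0260, -0.1352, 0.0052)
α = I⁻¹(τ − ω×Iω) = (1.1714, 1.7200, 0.0800)
new body rate ω' = (1.3469, 0.2688, -1.2968)

ω' = (1.3469, 0.2688, -1.2968)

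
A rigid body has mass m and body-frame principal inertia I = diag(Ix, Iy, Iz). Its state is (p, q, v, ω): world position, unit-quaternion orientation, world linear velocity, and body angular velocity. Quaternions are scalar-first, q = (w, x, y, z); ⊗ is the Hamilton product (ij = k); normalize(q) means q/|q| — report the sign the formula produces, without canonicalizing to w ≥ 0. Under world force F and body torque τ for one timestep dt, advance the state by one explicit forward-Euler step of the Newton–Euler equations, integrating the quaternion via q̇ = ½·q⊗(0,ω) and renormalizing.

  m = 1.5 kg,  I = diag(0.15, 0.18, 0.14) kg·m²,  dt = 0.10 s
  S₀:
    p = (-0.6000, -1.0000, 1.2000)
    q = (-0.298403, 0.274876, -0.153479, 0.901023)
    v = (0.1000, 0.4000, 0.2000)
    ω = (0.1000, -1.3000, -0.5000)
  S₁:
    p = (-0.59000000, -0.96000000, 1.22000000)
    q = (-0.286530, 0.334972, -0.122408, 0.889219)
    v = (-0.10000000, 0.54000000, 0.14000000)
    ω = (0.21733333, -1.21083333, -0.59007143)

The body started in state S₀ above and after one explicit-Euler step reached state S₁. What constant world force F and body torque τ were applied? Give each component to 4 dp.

rate change Δω = (0.11733333, 0.08916667, -0.09007143)
gyro term ω₀×Iω₀ = (-0.0260, -0.0005, -0.0039)
I·α + gyro = (0.1500, 0.1600, -0.1300)
Δv = v₁−v₀ = (-0.20000000, 0.14000000, -0.06000000)
applied force F = (-3.0000, 2.1000, -0.9000)

F = (-3.0000, 2.1000, -0.9000)
τ = (0.1500, 0.1600, -0.1300)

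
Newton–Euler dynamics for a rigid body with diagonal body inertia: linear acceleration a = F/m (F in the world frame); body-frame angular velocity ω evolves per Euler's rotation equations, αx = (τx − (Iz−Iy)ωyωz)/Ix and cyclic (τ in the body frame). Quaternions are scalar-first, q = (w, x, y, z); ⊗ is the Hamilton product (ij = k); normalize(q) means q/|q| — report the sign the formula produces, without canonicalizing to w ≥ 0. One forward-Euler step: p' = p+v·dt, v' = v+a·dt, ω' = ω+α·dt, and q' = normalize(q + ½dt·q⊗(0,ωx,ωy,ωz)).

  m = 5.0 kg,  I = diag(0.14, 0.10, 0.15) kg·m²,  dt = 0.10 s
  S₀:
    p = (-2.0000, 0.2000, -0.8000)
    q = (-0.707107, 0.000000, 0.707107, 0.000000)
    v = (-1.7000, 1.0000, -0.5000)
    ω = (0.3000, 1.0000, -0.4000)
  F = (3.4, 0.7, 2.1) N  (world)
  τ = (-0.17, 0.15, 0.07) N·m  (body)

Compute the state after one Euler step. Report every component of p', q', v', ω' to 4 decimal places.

p' = (-2.1700, 0.3000, -0.8500)
q' = (-0.7413, -0.0247, 0.6707, 0.0035)
v' = (-1.6320, 1.0140, -0.4580)
ω' = (0.1929, 1.1488, -0.3453)

a = (0.6800, 0.1400, 0.4200)
new position p' = (-2.1700, 0.3000, -0.8500)
new velocity v' = (-1.6320, 1.0140, -0.4580)
ω×(Iω) gyroscopic = (-0.0200, 0.0012, -0.0120)
α = I⁻¹(τ − ω×Iω) = (-1.0714, 1.4880, 0.5467)
ω + α·dt = (0.1929, 1.1488, -0.3453)
q⊗(0,ω) = (-0.7071070, -0.4949749, -0.7071070, 0.0707107)
q + ½dt·q⊗(0,ω), renormalized = (-0.7413, -0.0247, 0.6707, 0.0035)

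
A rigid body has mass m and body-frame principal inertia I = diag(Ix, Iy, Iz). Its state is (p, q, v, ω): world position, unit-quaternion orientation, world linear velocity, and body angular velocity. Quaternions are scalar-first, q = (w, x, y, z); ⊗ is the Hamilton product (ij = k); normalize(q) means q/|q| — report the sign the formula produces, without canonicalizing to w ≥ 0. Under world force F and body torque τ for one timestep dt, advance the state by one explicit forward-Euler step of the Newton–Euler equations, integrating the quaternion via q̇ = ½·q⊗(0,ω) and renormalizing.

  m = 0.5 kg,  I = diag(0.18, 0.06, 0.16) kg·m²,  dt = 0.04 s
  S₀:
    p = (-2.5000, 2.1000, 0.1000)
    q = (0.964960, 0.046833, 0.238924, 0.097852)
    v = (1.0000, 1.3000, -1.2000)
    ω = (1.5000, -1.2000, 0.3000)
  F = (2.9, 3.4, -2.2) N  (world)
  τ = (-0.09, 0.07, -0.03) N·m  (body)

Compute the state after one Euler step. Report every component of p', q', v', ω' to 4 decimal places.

p' = (-2.4600, 2.1520, 0.0520)
q' = (0.9680, 0.0795, 0.2183, 0.0953)
v' = (1.2320, 1.5720, -1.3760)
ω' = (1.4880, -1.1593, 0.2385)

linear accel F/m = (5.8000, 6.8000, -4.4000)
p + v·dt = (-2.4600, 2.1520, 0.0520)
v' = v + a·dt = (1.2320, 1.5720, -1.3760)
(τ − ω×Iω)/I = (-0.3000, 1.0167, -1.5375)
ω + α·dt = (1.4880, -1.1593, 0.2385)
q⊗(0,ω) = (0.1871037, 1.6365396, -1.0252239, -0.1250976)
q' = normalize(q + ½dt·q⊗(0,ω)) = (0.9680, 0.0795, 0.2183, 0.0953)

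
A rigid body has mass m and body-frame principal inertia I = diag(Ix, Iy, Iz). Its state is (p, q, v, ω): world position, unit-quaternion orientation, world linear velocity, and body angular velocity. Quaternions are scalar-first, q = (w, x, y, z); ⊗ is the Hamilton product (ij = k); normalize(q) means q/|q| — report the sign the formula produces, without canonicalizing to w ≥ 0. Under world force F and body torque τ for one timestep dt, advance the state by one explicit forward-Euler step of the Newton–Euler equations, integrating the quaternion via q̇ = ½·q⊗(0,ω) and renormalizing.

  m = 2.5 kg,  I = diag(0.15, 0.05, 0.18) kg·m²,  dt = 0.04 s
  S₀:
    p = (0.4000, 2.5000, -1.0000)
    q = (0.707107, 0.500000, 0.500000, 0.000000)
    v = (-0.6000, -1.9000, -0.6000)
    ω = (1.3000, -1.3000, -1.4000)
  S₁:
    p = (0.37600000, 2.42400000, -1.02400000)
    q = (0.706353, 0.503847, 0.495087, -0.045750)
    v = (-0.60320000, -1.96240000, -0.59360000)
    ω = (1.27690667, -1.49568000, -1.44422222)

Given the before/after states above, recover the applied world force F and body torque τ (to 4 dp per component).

F = (-0.2000, -3.9000, 0.4000)
τ = (0.1500, -0.1900, -0.0300)

rate change Δω = (-0.02309333, -0.19568000, -0.04422222)
applied torque τ = (0.1500, -0.1900, -0.0300)
v₁ − v₀ = (-0.00320000, -0.06240000, 0.00640000)
m·(v₁−v₀)/dt = (-0.2000, -3.9000, 0.4000)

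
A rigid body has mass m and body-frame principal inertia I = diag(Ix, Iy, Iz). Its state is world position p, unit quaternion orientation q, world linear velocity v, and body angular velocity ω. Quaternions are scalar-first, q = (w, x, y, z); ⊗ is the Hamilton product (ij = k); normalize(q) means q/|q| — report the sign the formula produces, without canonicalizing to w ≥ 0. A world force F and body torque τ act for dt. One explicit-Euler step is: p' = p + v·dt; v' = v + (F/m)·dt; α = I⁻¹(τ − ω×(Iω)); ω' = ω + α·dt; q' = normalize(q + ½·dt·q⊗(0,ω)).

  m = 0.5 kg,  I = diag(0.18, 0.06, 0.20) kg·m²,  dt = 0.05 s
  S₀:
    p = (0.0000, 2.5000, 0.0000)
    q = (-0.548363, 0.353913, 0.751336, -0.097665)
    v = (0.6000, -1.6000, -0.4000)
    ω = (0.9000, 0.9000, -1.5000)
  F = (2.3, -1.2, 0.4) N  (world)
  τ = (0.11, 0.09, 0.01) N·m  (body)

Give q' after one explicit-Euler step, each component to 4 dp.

q⊗(0,ω) = (-1.1412216, -1.5326322, -0.0505557, 0.4648638)
updated quaternion q' = (-0.5762, 0.3152, 0.7492, -0.0859)

q' = (-0.5762, 0.3152, 0.7492, -0.0859)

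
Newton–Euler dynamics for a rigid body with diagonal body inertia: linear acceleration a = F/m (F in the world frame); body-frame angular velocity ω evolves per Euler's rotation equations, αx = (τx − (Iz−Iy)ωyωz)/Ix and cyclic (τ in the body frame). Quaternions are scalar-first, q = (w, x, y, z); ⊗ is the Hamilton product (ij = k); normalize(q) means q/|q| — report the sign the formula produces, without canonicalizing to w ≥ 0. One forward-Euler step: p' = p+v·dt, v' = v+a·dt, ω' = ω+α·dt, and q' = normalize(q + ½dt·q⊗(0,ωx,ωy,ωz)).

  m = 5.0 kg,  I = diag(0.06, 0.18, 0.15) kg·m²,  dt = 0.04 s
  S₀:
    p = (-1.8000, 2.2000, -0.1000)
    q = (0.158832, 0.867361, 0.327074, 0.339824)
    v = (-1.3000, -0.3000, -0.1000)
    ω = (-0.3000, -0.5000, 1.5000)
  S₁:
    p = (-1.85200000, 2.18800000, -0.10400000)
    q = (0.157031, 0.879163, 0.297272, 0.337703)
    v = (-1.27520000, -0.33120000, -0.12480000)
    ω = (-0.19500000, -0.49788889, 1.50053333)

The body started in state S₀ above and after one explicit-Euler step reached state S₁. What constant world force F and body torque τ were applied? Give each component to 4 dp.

Δω = ω₁−ω₀ = (0.10500000, 0.00211111, 0.00053333)
precession coupling = (0.0225, 0.0405, 0.0180)
I·α + gyro = (0.1800, 0.0500, 0.0200)
velocity change Δv = (0.02480000, -0.03120000, -0.02480000)
applied force F = (3.1000, -3.9000, -3.1000)

F = (3.1000, -3.9000, -3.1000)
τ = (0.1800, 0.0500, 0.0200)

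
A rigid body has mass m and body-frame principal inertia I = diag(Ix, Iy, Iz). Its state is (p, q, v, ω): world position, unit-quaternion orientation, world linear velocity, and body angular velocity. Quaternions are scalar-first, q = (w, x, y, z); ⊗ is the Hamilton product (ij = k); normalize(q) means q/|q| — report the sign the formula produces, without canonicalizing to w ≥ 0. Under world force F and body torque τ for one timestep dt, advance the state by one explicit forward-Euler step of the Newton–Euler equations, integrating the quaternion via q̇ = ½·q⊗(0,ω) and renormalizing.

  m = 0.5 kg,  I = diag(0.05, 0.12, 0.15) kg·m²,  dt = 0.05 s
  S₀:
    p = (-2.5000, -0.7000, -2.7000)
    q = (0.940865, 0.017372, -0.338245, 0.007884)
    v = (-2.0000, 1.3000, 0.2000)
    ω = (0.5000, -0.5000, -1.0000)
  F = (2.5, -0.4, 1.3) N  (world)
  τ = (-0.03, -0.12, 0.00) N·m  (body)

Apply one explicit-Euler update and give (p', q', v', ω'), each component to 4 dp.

p' = (-2.6000, -0.6350, -2.6900)
q' = (0.9362, 0.0377, -0.3493, -0.0116)
v' = (-1.7500, 1.2600, 0.3300)
ω' = (0.4550, -0.5708, -0.9942)

gyro term ω×Iω = (0.0150, 0.0500, -0.0175)
α = I⁻¹(τ − ω×Iω) = (-0.9000, -1.4167, 0.1167)
ω + α·dt = (0.4550, -0.5708, -0.9942)
Hamilton product q⊗(0,ω) = (-0.1699245, 0.8126195, -0.4491185, -0.7804285)
updated quaternion q' = (0.9362, 0.0377, -0.3493, -0.0116)
linear accel F/m = (5.0000, -0.8000, 2.6000)
new position p' = (-2.6000, -0.6350, -2.6900)
new velocity v' = (-1.7500, 1.2600, 0.3300)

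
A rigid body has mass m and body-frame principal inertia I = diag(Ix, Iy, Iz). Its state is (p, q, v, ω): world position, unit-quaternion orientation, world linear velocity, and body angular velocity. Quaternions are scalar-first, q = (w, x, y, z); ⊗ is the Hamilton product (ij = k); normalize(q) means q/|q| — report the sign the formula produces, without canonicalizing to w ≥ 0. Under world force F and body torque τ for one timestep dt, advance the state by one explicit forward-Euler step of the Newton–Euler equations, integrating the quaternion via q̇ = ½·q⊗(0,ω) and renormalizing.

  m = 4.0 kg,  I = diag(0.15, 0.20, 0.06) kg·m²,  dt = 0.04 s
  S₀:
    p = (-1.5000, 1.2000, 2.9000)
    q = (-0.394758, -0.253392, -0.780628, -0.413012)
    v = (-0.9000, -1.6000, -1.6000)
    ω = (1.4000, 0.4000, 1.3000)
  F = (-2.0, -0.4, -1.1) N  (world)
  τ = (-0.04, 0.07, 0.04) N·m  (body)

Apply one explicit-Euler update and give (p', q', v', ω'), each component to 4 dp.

p' = (-1.5360, 1.1360, 2.8360)
q' = (-0.3704, -0.2812, -0.7882, -0.4031)
v' = (-0.9200, -1.6040, -1.6110)
ω' = (1.4087, 0.3812, 1.3080)

linear accel F/m = (-0.5000, -0.1000, -0.2750)
new position p' = (-1.5360, 1.1360, 2.8360)
v' = v + a·dt = (-0.9200, -1.6040, -1.6110)
precession coupling ω×(Iω) = (-0.0728, 0.1638, 0.0280)
α = I⁻¹(τ − ω×Iω) = (0.2187, -0.4690, 0.2000)
ω' = ω + α·dt = (1.4087, 0.3812, 1.3080)
2q̇ = q⊗(0,ω) = (1.2039156, -1.4022728, -0.4067104, 0.4783370)
q' = normalize(q + ½dt·q⊗(0,ω)) = (-0.3704, -0.2812, -0.7882, -0.4031)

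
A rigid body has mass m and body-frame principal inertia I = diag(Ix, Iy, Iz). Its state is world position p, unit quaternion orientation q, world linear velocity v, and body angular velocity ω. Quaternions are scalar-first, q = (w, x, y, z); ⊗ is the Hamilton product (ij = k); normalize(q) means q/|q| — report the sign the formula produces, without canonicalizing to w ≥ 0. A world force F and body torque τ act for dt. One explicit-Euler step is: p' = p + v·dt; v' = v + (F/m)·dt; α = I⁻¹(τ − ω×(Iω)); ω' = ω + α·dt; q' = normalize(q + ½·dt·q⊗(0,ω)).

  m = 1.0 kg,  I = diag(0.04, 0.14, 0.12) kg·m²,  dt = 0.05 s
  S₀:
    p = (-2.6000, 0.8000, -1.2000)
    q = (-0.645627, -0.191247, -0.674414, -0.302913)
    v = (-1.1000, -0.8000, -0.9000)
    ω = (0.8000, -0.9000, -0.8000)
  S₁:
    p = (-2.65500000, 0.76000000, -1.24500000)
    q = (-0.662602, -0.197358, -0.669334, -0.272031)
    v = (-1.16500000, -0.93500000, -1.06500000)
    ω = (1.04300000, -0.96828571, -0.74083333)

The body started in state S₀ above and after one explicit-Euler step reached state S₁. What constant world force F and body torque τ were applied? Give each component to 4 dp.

F = (-1.3000, -2.7000, -3.3000)
τ = (0.1800, -0.1400, 0.0700)

ω₁ − ω₀ = (0.24300000, -0.06828571, 0.05916667)
τ = I·(Δω/dt) + ω₀×(Iω₀) = (0.1800, -0.1400, 0.0700)
velocity change Δv = (-0.06500000, -0.13500000, -0.16500000)
m·(v₁−v₀)/dt = (-1.3000, -2.7000, -3.3000)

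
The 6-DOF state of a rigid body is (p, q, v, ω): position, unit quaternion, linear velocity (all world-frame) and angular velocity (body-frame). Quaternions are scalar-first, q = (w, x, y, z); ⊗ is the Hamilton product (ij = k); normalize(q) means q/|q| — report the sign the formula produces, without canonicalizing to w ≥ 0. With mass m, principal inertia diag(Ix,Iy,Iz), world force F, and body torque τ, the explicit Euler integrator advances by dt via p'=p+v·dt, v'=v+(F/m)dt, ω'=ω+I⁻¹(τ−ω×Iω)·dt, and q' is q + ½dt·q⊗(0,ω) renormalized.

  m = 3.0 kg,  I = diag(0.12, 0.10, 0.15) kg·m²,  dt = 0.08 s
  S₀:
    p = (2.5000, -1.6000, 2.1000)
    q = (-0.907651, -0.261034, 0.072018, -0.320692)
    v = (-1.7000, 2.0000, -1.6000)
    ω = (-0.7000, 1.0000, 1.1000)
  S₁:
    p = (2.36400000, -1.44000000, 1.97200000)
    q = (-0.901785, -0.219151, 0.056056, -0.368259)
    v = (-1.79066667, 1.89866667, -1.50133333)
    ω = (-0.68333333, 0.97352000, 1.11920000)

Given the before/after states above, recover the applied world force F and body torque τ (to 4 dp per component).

v₁ − v₀ = (-0.09066667, -0.10133333, 0.09866667)
applied force F = (-3.4000, -3.8000, 3.7000)
Δω = ω₁−ω₀ = (0.01666667, -0.02648000, 0.01920000)
ω₀×(Iω₀) = (0.0550, 0.0231, 0.0140)
I·α + gyro = (0.0800, -0.0100, 0.0500)

F = (-3.4000, -3.8000, 3.7000)
τ = (0.0800, -0.0100, 0.0500)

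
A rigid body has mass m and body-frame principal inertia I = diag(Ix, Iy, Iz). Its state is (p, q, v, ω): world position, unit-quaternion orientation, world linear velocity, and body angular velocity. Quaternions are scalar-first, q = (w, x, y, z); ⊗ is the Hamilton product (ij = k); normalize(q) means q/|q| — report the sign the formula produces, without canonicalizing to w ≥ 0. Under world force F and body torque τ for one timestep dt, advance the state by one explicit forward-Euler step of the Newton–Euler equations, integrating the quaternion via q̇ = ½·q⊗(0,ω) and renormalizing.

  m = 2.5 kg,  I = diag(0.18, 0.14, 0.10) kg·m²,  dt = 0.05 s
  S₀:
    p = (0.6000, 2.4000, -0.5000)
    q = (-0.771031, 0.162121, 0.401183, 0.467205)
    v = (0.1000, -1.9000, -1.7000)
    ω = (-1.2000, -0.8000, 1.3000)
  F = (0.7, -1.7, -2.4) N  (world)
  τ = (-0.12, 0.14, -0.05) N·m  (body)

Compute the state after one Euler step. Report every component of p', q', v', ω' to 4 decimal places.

a = (0.2800, -0.6800, -0.9600)
p' = p + v·dt = (0.6050, 2.3050, -0.5850)
v + (F/m)dt = (0.1140, -1.9340, -1.7480)
angular accel α = (-0.8978, 1.8914, -0.1160)
new body rate ω' = (-1.2449, -0.7054, 1.2942)
2q̇ = q⊗(0,ω) = (-0.0918749, 1.8205391, -0.1545785, -0.6506175)
q' = normalize(q + ½dt·q⊗(0,ω)) = (-0.7724, 0.2074, 0.3969, 0.4504)

p' = (0.6050, 2.3050, -0.5850)
q' = (-0.7724, 0.2074, 0.3969, 0.4504)
v' = (0.1140, -1.9340, -1.7480)
ω' = (-1.2449, -0.7054, 1.2942)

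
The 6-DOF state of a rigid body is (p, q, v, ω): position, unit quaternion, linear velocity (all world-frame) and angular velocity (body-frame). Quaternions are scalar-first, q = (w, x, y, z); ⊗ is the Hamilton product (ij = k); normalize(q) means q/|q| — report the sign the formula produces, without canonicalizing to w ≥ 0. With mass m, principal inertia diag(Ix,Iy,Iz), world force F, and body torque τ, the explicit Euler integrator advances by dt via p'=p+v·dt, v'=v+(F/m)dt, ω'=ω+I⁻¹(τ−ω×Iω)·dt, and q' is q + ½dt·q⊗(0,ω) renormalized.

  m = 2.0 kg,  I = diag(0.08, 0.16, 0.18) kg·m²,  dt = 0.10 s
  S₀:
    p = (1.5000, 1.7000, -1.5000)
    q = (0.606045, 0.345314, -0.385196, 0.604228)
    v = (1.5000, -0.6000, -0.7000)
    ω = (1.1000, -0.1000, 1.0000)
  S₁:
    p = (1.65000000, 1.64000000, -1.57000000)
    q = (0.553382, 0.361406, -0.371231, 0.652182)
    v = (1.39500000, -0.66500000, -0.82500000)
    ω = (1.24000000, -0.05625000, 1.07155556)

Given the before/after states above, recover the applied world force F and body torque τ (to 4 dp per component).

Δω = ω₁−ω₀ = (0.14000000, 0.04375000, 0.07155556)
τ = I·(Δω/dt) + ω₀×(Iω₀) = (0.1100, -0.0400, 0.1200)
velocity change Δv = (-0.10500000, -0.06500000, -0.12500000)
F = m·Δv/dt = (-2.1000, -1.3000, -2.5000)

F = (-2.1000, -1.3000, -2.5000)
τ = (0.1100, -0.0400, 0.1200)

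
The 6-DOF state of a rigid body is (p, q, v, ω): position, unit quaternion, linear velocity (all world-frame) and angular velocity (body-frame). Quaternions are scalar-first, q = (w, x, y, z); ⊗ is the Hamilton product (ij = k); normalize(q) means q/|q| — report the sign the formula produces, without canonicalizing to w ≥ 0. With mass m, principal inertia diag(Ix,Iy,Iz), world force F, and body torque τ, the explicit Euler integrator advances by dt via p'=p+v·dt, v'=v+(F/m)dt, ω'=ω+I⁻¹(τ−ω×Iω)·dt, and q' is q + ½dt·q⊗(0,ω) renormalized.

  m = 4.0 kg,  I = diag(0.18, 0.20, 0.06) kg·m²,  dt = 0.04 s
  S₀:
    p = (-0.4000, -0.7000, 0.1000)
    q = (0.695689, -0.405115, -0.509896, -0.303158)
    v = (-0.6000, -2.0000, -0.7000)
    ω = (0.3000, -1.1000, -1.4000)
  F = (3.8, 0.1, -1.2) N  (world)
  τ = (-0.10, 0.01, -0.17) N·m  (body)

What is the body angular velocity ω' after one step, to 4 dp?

(τ − ω×Iω)/I = (0.6422, 0.3020, -2.7233)
new body rate ω' = (0.3257, -1.0879, -1.5089)

ω' = (0.3257, -1.0879, -1.5089)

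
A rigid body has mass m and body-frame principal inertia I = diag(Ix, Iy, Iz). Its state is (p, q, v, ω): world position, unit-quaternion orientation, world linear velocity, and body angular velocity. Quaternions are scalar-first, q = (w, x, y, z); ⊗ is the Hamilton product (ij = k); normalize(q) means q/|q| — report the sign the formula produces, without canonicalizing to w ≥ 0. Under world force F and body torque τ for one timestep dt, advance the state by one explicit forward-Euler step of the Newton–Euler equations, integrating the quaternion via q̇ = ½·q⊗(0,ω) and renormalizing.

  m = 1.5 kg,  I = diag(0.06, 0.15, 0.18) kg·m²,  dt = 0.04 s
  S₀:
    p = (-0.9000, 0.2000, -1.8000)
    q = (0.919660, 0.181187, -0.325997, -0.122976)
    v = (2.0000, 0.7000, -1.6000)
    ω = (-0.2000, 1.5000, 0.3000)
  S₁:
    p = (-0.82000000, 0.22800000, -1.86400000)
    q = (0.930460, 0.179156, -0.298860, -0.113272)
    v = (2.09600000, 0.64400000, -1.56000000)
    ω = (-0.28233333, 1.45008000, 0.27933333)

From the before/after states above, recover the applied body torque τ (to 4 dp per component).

rate change Δω = (-0.08233333, -0.04992000, -0.02066667)
gyro term ω₀×Iω₀ = (0.0135, 0.0072, -0.0270)
I·α + gyro = (-0.1100, -0.1800, -0.1200)

τ = (-0.1100, -0.1800, -0.1200)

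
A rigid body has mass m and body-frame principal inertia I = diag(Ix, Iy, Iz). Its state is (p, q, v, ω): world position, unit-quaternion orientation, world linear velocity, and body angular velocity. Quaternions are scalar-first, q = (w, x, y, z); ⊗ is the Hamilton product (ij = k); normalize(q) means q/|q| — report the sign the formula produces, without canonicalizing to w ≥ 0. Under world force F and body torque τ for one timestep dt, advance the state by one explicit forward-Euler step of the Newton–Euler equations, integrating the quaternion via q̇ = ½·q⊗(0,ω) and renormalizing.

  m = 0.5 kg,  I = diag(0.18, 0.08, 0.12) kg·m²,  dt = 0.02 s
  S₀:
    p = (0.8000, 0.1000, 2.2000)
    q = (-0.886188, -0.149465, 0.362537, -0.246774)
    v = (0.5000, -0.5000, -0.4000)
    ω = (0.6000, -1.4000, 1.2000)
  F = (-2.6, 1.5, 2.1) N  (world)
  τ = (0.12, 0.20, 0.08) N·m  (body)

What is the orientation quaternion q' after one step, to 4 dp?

q' = (-0.8771, -0.1539, 0.3752, -0.2574)

q⊗(0,ω) = (0.8933596, -0.4421520, 1.2719568, -1.0716968)
q + ½dt·q⊗(0,ω), renormalized = (-0.8771, -0.1539, 0.3752, -0.2574)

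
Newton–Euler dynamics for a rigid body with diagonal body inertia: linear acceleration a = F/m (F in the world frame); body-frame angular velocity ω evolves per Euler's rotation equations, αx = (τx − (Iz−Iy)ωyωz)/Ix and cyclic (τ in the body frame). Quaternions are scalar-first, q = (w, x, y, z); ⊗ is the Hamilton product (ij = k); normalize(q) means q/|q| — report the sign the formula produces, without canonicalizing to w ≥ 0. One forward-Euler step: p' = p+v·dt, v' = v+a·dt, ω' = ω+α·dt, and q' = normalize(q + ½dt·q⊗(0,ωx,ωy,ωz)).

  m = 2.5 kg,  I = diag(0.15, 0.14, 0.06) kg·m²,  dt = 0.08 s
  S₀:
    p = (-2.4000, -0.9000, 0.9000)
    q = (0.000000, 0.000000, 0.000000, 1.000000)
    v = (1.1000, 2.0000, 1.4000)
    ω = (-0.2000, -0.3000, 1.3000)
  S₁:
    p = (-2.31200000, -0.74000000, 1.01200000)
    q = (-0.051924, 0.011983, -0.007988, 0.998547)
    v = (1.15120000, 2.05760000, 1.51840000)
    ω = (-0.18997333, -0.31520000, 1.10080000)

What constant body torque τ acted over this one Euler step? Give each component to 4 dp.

τ = (0.0500, -0.0500, -0.1500)

Δω = ω₁−ω₀ = (0.01002667, -0.01520000, -0.19920000)
ω₀×(Iω₀) = (0.0312, -0.0234, -0.0006)
I·α + gyro = (0.0500, -0.0500, -0.1500)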